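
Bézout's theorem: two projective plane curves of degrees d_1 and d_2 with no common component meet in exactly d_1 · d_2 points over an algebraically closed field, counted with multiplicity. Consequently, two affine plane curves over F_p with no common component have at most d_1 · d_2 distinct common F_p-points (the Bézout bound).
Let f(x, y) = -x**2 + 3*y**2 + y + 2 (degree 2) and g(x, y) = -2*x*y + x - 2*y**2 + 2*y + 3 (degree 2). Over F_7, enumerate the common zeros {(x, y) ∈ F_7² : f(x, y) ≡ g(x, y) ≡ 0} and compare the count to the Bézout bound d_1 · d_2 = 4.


Common zeros: {(4, 0), (5, 6)}; count = 2; Bézout bound = 4.

deg(f) = 2, deg(g) = 2, so Bézout bound = 4.
Scan x ∈ F_7. For each x, list the y ∈ F_7 with f(x, y) ≡ 0 and those with g(x, y) ≡ 0 (mod 7); the common zeros in that column are the intersection.
  x = 0: f ≡ 0 at y ∈ ∅; g ≡ 0 at y ∈ {4}; common: ∅.
  x = 1: f ≡ 0 at y ∈ ∅; g ≡ 0 at y ∈ {3, 4}; common: ∅.
  x = 2: f ≡ 0 at y ∈ {3, 6}; g ≡ 0 at y ∈ {2, 4}; common: ∅.
  x = 3: f ≡ 0 at y ∈ {0, 2}; g ≡ 0 at y ∈ {1, 4}; common: ∅.
  x = 4: f ≡ 0 at y ∈ {0, 2}; g ≡ 0 at y ∈ {0, 4}; common: {0}.
  x = 5: f ≡ 0 at y ∈ {3, 6}; g ≡ 0 at y ∈ {4, 6}; common: {6}.
  x = 6: f ≡ 0 at y ∈ ∅; g ≡ 0 at y ∈ {4, 5}; common: ∅.
Collecting: common zeros = {(4, 0), (5, 6)}, so the count is 2.
Comparison with the Bézout bound: 2 ≤ 4 = deg(f)·deg(g), as expected for curves with no common component (the affine F_7-count falls short of the bound because intersections may lie at infinity, over extension fields, or carry multiplicity).


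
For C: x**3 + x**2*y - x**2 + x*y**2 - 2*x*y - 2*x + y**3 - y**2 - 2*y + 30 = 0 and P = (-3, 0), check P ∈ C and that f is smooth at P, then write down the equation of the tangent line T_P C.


Tangent line at P: 31*x + 13*y + 93 = 0.

Step 1: f(-3, 0) = 0, so P lies on C.
Step 2: partial derivatives
  f_x(x, y) = 3*x**2 + 2*x*y - 2*x + y**2 - 2*y - 2, f_y(x, y) = x**2 + 2*x*y - 2*x + 3*y**2 - 2*y - 2.
  f_x(P) = 31, f_y(P) = 13 (gradient nonzero, so P is smooth).
Step 3: tangent line at P: 31·(x − -3) + 13·(y − 0) = 0.
Expanding: 31*x + 13*y + 93 = 0.


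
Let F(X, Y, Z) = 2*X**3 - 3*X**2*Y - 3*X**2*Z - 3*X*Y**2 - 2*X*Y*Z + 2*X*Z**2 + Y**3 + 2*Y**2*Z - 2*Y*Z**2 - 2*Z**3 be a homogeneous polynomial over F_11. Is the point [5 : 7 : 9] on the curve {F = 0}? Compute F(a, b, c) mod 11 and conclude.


F(5,7,9) ≡ 10 (mod 11); P is NOT on the curve.

Evaluate F(5, 7, 9) term-by-term (mod 11).
  2*X**3 ↦ 2·125·1·1 = 250
  -3*X**2*Y ↦ -3·25·7·1 = -525
  -3*X**2*Z ↦ -3·25·1·9 = -675
  -3*X*Y**2 ↦ -3·5·49·1 = -735
  -2*X*Y*Z ↦ -2·5·7·9 = -630
  2*X*Z**2 ↦ 2·5·1·81 = 810
  Y**3 ↦ 1·1·343·1 = 343
  2*Y**2*Z ↦ 2·1·49·9 = 882
  -2*Y*Z**2 ↦ -2·1·7·81 = -1134
  -2*Z**3 ↦ -2·1·1·729 = -1458
Sum: F(5, 7, 9) = (250) + (-525) + (-675) + (-735) + (-630) + (810) + (343) + (882) + (-1134) + (-1458) = -2872.
Reducing mod 11: -2872 ≡ 10 (mod 11).
Since F(a, b, c) ≡ 10 ≠ 0 (mod 11), P does NOT lie on the curve.


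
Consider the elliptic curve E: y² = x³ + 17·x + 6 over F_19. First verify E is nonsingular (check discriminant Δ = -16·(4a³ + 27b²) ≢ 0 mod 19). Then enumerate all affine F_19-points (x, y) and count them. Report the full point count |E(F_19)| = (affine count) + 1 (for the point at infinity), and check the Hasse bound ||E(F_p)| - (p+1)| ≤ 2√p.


Affine points = {(0, 5), (0, 14), (1, 9), (1, 10), (4, 9), (4, 10), (5, 8), (5, 11), (6, 1), (6, 18), (10, 6), (10, 13), (11, 2), (11, 17), (12, 0), (13, 7), (13, 12), (14, 9), (14, 10), (15, 8), (15, 11), (16, 2), (16, 17), (18, 8), (18, 11)}; affine count = 25; |E(F_19)| = 26.

Discriminant check: Δ ∝ 4a³ + 27b² = 4·17³ + 27·6² = 4·4913 + 27·36 ≡ 9 (mod 19). Nonzero ⇒ E is nonsingular.
For each x ∈ F_19, compute rhs = x³ + 17·x + 6 mod 19, then count y ∈ F_19 with y² ≡ rhs.
  x = 0: rhs = 6, matching y values: 5, 14 (2 points).
  x = 1: rhs = 5, matching y values: 9, 10 (2 points).
  x = 2: rhs = 10, matching y values: none (0 points).
  x = 3: rhs = 8, matching y values: none (0 points).
  x = 4: rhs = 5, matching y values: 9, 10 (2 points).
  x = 5: rhs = 7, matching y values: 8, 11 (2 points).
  x = 6: rhs = 1, matching y values: 1, 18 (2 points).
  x = 7: rhs = 12, matching y values: none (0 points).
  x = 8: rhs = 8, matching y values: none (0 points).
  x = 9: rhs = 14, matching y values: none (0 points).
  x = 10: rhs = 17, matching y values: 6, 13 (2 points).
  x = 11: rhs = 4, matching y values: 2, 17 (2 points).
  x = 12: rhs = 0, matching y values: 0 (1 points).
  x = 13: rhs = 11, matching y values: 7, 12 (2 points).
  x = 14: rhs = 5, matching y values: 9, 10 (2 points).
  x = 15: rhs = 7, matching y values: 8, 11 (2 points).
  x = 16: rhs = 4, matching y values: 2, 17 (2 points).
  x = 17: rhs = 2, matching y values: none (0 points).
  x = 18: rhs = 7, matching y values: 8, 11 (2 points).
Total affine count: 25.
Full point count |E(F_19)| = 25 + 1 = 26.
Hasse bound: |26 − (19+1)| = |6| = 6 ≤ 2√19 ≈ 8.7178 ✓.


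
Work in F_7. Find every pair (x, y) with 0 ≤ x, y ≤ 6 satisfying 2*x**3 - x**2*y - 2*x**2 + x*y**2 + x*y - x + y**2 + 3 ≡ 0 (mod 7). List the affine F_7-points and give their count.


Affine F_7-points: {(0, 2), (0, 5), (2, 4), (2, 6), (4, 2), (4, 6), (5, 2), (5, 6), (6, 0)}; count = 9.

For each of the 49 pairs (x, y) ∈ F_7², evaluate f(x, y) mod 7. Record the zeros.
  x = 0: [0↦3, 1↦4, 2↦0, 3↦5, 4↦5, 5↦0, 6↦4]  zeros at y ∈ {2, 5}
  x = 1: [0↦2, 1↦4, 2↦3, 3↦6, 4↦6, 5↦3, 6↦4]  zeros at y ∈ ∅
  x = 2: [0↦2, 1↦3, 2↦3, 3↦2, 4↦0, 5↦4, 6↦0]  zeros at y ∈ {4, 6}
  x = 3: [0↦1, 1↦6, 2↦5, 3↦5, 4↦6, 5↦1, 6↦4]  zeros at y ∈ ∅
  x = 4: [0↦4, 1↦4, 2↦0, 3↦6, 4↦1, 5↦6, 6↦0]  zeros at y ∈ {2, 6}
  x = 5: [0↦2, 1↦2, 2↦0, 3↦3, 4↦4, 5↦3, 6↦0]  zeros at y ∈ {2, 6}
  x = 6: [0↦0, 1↦5, 2↦3, 3↦1, 4↦6, 5↦4, 6↦2]  zeros at y ∈ {0}
Collecting zeros: affine points = {(0, 2), (0, 5), (2, 4), (2, 6), (4, 2), (4, 6), (5, 2), (5, 6), (6, 0)}.
Total count |C(F_7)_aff| = 9.


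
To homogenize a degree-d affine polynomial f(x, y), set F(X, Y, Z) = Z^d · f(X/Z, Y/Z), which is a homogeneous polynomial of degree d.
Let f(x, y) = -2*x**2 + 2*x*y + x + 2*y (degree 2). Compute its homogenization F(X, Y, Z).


F(X, Y, Z) = -2*X**2 + 2*X*Y + X*Z + 2*Y*Z

deg(f) = 2.
Substitute x = X/Z, y = Y/Z into f, then multiply by Z^2.
  monomial -2·x^2·y^0 ↦ -2·X^2·Y^0·Z^0.
  monomial 2·x^1·y^1 ↦ 2·X^1·Y^1·Z^0.
  monomial 1·x^1·y^0 ↦ 1·X^1·Y^0·Z^1.
  monomial 2·x^0·y^1 ↦ 2·X^0·Y^1·Z^1.
Collecting: F(X, Y, Z) = -2*X**2 + 2*X*Y + X*Z + 2*Y*Z.


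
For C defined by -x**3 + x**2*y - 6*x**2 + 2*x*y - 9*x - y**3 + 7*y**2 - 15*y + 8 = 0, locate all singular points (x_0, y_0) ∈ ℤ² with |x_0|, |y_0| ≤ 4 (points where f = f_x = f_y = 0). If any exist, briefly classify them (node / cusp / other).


Singular points: {(-1, 2)}; classification: node.

Compute partial derivatives:
  f_x = -3*x**2 + 2*x*y - 12*x + 2*y - 9.
  f_y = x**2 + 2*x - 3*y**2 + 14*y - 15.
Scan x_0 ∈ {−4, ..., 4}. For each x_0, f_y(x_0, y) is a polynomial in y; find its integer roots y ∈ {−4, ..., 4}, then test f_x and f at those candidates.
  x = -4: f_y(-4, y) = -3*y**2 + 14*y - 7; no integer root y with |y| ≤ 4.
  x = -3: f_y(-3, y) = -3*y**2 + 14*y - 12; no integer root y with |y| ≤ 4.
  x = -2: f_y(-2, y) = -3*y**2 + 14*y - 15; vanishes at y ∈ {3}. (-2, 3): f_x = -3 ≠ 0.
  x = -1: f_y(-1, y) = -3*y**2 + 14*y - 16; vanishes at y ∈ {2}. (-1, 2): f_x = 0, f = 0 — SINGULAR.
  x = 0: f_y(0, y) = -3*y**2 + 14*y - 15; vanishes at y ∈ {3}. (0, 3): f_x = -3 ≠ 0.
  x = 1: f_y(1, y) = -3*y**2 + 14*y - 12; no integer root y with |y| ≤ 4.
  x = 2: f_y(2, y) = -3*y**2 + 14*y - 7; no integer root y with |y| ≤ 4.
  x = 3: f_y(3, y) = -3*y**2 + 14*y; vanishes at y ∈ {0}. (3, 0): f_x = -72 ≠ 0.
  x = 4: f_y(4, y) = -3*y**2 + 14*y + 9; no integer root y with |y| ≤ 4.
Only singular point on the grid: (-1, 2).
Classify: substitute x = -1 + u, y = 2 + v and expand: f = -u**3 + u**2*v - u**2 - v**3 + v**2.
No constant or linear terms (consistent with a singular point). Quadratic part: -u**2 + v**2. Cubic part: -u**3 + u**2*v - v**3.
The quadratic part v**2 - u**2 = (v − u)(v + u) splits into two distinct linear factors, so there are two distinct tangent lines y − 2 = ±(x − -1) — this is a node (ordinary double point).
Classification: node.


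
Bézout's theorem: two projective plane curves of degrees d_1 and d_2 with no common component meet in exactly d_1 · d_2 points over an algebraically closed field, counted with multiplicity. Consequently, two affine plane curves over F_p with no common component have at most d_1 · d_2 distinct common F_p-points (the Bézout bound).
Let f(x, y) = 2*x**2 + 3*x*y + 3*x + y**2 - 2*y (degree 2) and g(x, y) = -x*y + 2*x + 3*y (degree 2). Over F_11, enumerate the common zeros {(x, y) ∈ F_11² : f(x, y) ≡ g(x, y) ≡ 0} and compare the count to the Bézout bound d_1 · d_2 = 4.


Common zeros: {(0, 0)}; count = 1; Bézout bound = 4.

deg(f) = 2, deg(g) = 2, so Bézout bound = 4.
Scan x ∈ F_11. For each x, list the y ∈ F_11 with f(x, y) ≡ 0 and those with g(x, y) ≡ 0 (mod 11); the common zeros in that column are the intersection.
  x = 0: f ≡ 0 at y ∈ {0, 2}; g ≡ 0 at y ∈ {0}; common: {0}.
  x = 1: f ≡ 0 at y ∈ {2, 8}; g ≡ 0 at y ∈ {10}; common: ∅.
  x = 2: f ≡ 0 at y ∈ {8, 10}; g ≡ 0 at y ∈ {7}; common: ∅.
  x = 3: f ≡ 0 at y ∈ ∅; g ≡ 0 at y ∈ ∅; common: ∅.
  x = 4: f ≡ 0 at y ∈ {0, 1}; g ≡ 0 at y ∈ {8}; common: ∅.
  x = 5: f ≡ 0 at y ∈ ∅; g ≡ 0 at y ∈ {5}; common: ∅.
  x = 6: f ≡ 0 at y ∈ ∅; g ≡ 0 at y ∈ {4}; common: ∅.
  x = 7: f ≡ 0 at y ∈ ∅; g ≡ 0 at y ∈ {9}; common: ∅.
  x = 8: f ≡ 0 at y ∈ ∅; g ≡ 0 at y ∈ {1}; common: ∅.
  x = 9: f ≡ 0 at y ∈ {9, 10}; g ≡ 0 at y ∈ {3}; common: ∅.
  x = 10: f ≡ 0 at y ∈ ∅; g ≡ 0 at y ∈ {6}; common: ∅.
Collecting: common zeros = {(0, 0)}, so the count is 1.
Comparison with the Bézout bound: 1 ≤ 4 = deg(f)·deg(g), as expected for curves with no common component (the affine F_11-count falls short of the bound because intersections may lie at infinity, over extension fields, or carry multiplicity).


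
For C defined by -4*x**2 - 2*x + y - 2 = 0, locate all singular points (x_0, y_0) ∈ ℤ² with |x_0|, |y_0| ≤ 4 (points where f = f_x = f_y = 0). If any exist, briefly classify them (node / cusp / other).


No singular points in the scanned grid; C is smooth there.

Compute partial derivatives:
  f_x = -8*x - 2.
  f_y = 1.
f_y = 1 is a nonzero constant, so f_y never vanishes: no point (x, y) can satisfy f = f_x = f_y = 0. In particular no (x, y) ∈ {−4, ..., 4}² is singular; the curve is smooth.


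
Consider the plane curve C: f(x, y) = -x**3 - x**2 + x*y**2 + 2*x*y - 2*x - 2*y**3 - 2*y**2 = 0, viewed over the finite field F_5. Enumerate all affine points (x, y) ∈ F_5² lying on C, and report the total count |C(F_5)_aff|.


Affine F_5-points: {(0, 0), (0, 4), (1, 1), (1, 2), (1, 4), (3, 4), (4, 1), (4, 2), (4, 3)}; count = 9.

For each of the 25 pairs (x, y) ∈ F_5², evaluate f(x, y) mod 5. Record the zeros.
  x = 0: [0↦0, 1↦1, 2↦1, 3↦3, 4↦0]  zeros at y ∈ {0, 4}
  x = 1: [0↦1, 1↦0, 2↦0, 3↦4, 4↦0]  zeros at y ∈ {1, 2, 4}
  x = 2: [0↦4, 1↦1, 2↦1, 3↦2, 4↦2]  zeros at y ∈ ∅
  x = 3: [0↦3, 1↦3, 2↦3, 3↦1, 4↦0]  zeros at y ∈ {4}
  x = 4: [0↦2, 1↦0, 2↦0, 3↦0, 4↦3]  zeros at y ∈ {1, 2, 3}
Collecting zeros: affine points = {(0, 0), (0, 4), (1, 1), (1, 2), (1, 4), (3, 4), (4, 1), (4, 2), (4, 3)}.
Total count |C(F_5)_aff| = 9.


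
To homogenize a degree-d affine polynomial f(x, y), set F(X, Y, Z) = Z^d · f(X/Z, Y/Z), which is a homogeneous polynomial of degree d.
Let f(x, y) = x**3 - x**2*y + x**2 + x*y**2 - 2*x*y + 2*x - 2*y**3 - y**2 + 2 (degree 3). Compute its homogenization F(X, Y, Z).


F(X, Y, Z) = X**3 - X**2*Y + X**2*Z + X*Y**2 - 2*X*Y*Z + 2*X*Z**2 - 2*Y**3 - Y**2*Z + 2*Z**3

deg(f) = 3.
Substitute x = X/Z, y = Y/Z into f, then multiply by Z^3.
  monomial 1·x^3·y^0 ↦ 1·X^3·Y^0·Z^0.
  monomial -1·x^2·y^1 ↦ -1·X^2·Y^1·Z^0.
  monomial 1·x^2·y^0 ↦ 1·X^2·Y^0·Z^1.
  monomial 1·x^1·y^2 ↦ 1·X^1·Y^2·Z^0.
  monomial -2·x^1·y^1 ↦ -2·X^1·Y^1·Z^1.
  monomial 2·x^1·y^0 ↦ 2·X^1·Y^0·Z^2.
  monomial -2·x^0·y^3 ↦ -2·X^0·Y^3·Z^0.
  monomial -1·x^0·y^2 ↦ -1·X^0·Y^2·Z^1.
  monomial 2·x^0·y^0 ↦ 2·X^0·Y^0·Z^3.
Collecting: F(X, Y, Z) = X**3 - X**2*Y + X**2*Z + X*Y**2 - 2*X*Y*Z + 2*X*Z**2 - 2*Y**3 - Y**2*Z + 2*Z**3.


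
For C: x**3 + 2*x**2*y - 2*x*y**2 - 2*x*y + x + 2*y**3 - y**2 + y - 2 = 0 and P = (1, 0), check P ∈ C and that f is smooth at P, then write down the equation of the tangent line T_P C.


Tangent line at P: 4*x + y - 4 = 0.

Step 1: f(1, 0) = 0, so P lies on C.
Step 2: partial derivatives
  f_x(x, y) = 3*x**2 + 4*x*y - 2*y**2 - 2*y + 1, f_y(x, y) = 2*x**2 - 4*x*y - 2*x + 6*y**2 - 2*y + 1.
  f_x(P) = 4, f_y(P) = 1 (gradient nonzero, so P is smooth).
Step 3: tangent line at P: 4·(x − 1) + 1·(y − 0) = 0.
Expanding: 4*x + y - 4 = 0.


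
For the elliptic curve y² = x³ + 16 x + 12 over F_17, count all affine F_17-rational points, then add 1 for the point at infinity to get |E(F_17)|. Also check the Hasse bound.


Affine points = {(2, 1), (2, 16), (3, 6), (3, 11), (4, 2), (4, 15), (5, 8), (5, 9), (6, 1), (6, 16), (7, 5), (7, 12), (9, 1), (9, 16), (10, 4), (10, 13)}; affine count = 16; |E(F_17)| = 17.

Discriminant check: Δ ∝ 4a³ + 27b² = 4·16³ + 27·12² = 4·4096 + 27·144 ≡ 8 (mod 17). Nonzero ⇒ E is nonsingular.
For each x ∈ F_17, compute rhs = x³ + 16·x + 12 mod 17, then count y ∈ F_17 with y² ≡ rhs.
  x = 0: rhs = 12, matching y values: none (0 points).
  x = 1: rhs = 12, matching y values: none (0 points).
  x = 2: rhs = 1, matching y values: 1, 16 (2 points).
  x = 3: rhs = 2, matching y values: 6, 11 (2 points).
  x = 4: rhs = 4, matching y values: 2, 15 (2 points).
  x = 5: rhs = 13, matching y values: 8, 9 (2 points).
  x = 6: rhs = 1, matching y values: 1, 16 (2 points).
  x = 7: rhs = 8, matching y values: 5, 12 (2 points).
  x = 8: rhs = 6, matching y values: none (0 points).
  x = 9: rhs = 1, matching y values: 1, 16 (2 points).
  x = 10: rhs = 16, matching y values: 4, 13 (2 points).
  x = 11: rhs = 6, matching y values: none (0 points).
  x = 12: rhs = 11, matching y values: none (0 points).
  x = 13: rhs = 3, matching y values: none (0 points).
  x = 14: rhs = 5, matching y values: none (0 points).
  x = 15: rhs = 6, matching y values: none (0 points).
  x = 16: rhs = 12, matching y values: none (0 points).
Total affine count: 16.
Full point count |E(F_17)| = 16 + 1 = 17.
Hasse bound: |17 − (17+1)| = |-1| = 1 ≤ 2√17 ≈ 8.2462 ✓.


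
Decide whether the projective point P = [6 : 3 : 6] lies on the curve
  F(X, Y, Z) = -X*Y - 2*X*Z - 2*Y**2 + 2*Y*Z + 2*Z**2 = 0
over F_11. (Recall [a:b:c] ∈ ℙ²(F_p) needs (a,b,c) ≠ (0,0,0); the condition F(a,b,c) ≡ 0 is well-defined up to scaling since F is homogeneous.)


F(6,3,6) ≡ 0 (mod 11); P is on the curve.

Evaluate F(6, 3, 6) term-by-term (mod 11).
  -X*Y ↦ -1·6·3·1 = -18
  -2*X*Z ↦ -2·6·1·6 = -72
  -2*Y**2 ↦ -2·1·9·1 = -18
  2*Y*Z ↦ 2·1·3·6 = 36
  2*Z**2 ↦ 2·1·1·36 = 72
Sum: F(6, 3, 6) = (-18) + (-72) + (-18) + (36) + (72) = 0.
Reducing mod 11: 0 ≡ 0 (mod 11).
Since F(a, b, c) ≡ 0 (mod 11), P lies on the curve.


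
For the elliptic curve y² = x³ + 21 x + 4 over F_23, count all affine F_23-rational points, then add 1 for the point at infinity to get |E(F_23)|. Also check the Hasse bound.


Affine points = {(0, 2), (0, 21), (1, 7), (1, 16), (2, 10), (2, 13), (3, 5), (3, 18), (5, 2), (5, 21), (6, 1), (6, 22), (9, 5), (9, 18), (10, 8), (10, 15), (11, 5), (11, 18), (12, 11), (12, 12), (13, 6), (13, 17), (14, 11), (14, 12), (18, 2), (18, 21), (20, 11), (20, 12), (21, 0)}; affine count = 29; |E(F_23)| = 30.

Discriminant check: Δ ∝ 4a³ + 27b² = 4·21³ + 27·4² = 4·9261 + 27·16 ≡ 9 (mod 23). Nonzero ⇒ E is nonsingular.
For each x ∈ F_23, compute rhs = x³ + 21·x + 4 mod 23, then count y ∈ F_23 with y² ≡ rhs.
  x = 0: rhs = 4, matching y values: 2, 21 (2 points).
  x = 1: rhs = 3, matching y values: 7, 16 (2 points).
  x = 2: rhs = 8, matching y values: 10, 13 (2 points).
  x = 3: rhs = 2, matching y values: 5, 18 (2 points).
  x = 4: rhs = 14, matching y values: none (0 points).
  x = 5: rhs = 4, matching y values: 2, 21 (2 points).
  x = 6: rhs = 1, matching y values: 1, 22 (2 points).
  x = 7: rhs = 11, matching y values: none (0 points).
  x = 8: rhs = 17, matching y values: none (0 points).
  x = 9: rhs = 2, matching y values: 5, 18 (2 points).
  x = 10: rhs = 18, matching y values: 8, 15 (2 points).
  x = 11: rhs = 2, matching y values: 5, 18 (2 points).
  x = 12: rhs = 6, matching y values: 11, 12 (2 points).
  x = 13: rhs = 13, matching y values: 6, 17 (2 points).
  x = 14: rhs = 6, matching y values: 11, 12 (2 points).
  x = 15: rhs = 14, matching y values: none (0 points).
  x = 16: rhs = 20, matching y values: none (0 points).
  x = 17: rhs = 7, matching y values: none (0 points).
  x = 18: rhs = 4, matching y values: 2, 21 (2 points).
  x = 19: rhs = 17, matching y values: none (0 points).
  x = 20: rhs = 6, matching y values: 11, 12 (2 points).
  x = 21: rhs = 0, matching y values: 0 (1 points).
  x = 22: rhs = 5, matching y values: none (0 points).
Total affine count: 29.
Full point count |E(F_23)| = 29 + 1 = 30.
Hasse bound: |30 − (23+1)| = |6| = 6 ≤ 2√23 ≈ 9.5917 ✓.


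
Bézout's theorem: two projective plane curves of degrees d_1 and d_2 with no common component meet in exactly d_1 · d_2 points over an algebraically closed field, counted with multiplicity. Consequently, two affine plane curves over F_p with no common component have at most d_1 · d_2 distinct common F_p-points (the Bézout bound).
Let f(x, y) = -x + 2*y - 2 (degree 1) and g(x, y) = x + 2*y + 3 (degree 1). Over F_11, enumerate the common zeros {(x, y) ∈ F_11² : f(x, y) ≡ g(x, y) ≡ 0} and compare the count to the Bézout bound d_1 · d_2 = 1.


Common zeros: {(3, 8)}; count = 1; Bézout bound = 1.

deg(f) = 1, deg(g) = 1, so Bézout bound = 1.
Scan x ∈ F_11. For each x, list the y ∈ F_11 with f(x, y) ≡ 0 and those with g(x, y) ≡ 0 (mod 11); the common zeros in that column are the intersection.
  x = 0: f ≡ 0 at y ∈ {1}; g ≡ 0 at y ∈ {4}; common: ∅.
  x = 1: f ≡ 0 at y ∈ {7}; g ≡ 0 at y ∈ {9}; common: ∅.
  x = 2: f ≡ 0 at y ∈ {2}; g ≡ 0 at y ∈ {3}; common: ∅.
  x = 3: f ≡ 0 at y ∈ {8}; g ≡ 0 at y ∈ {8}; common: {8}.
  x = 4: f ≡ 0 at y ∈ {3}; g ≡ 0 at y ∈ {2}; common: ∅.
  x = 5: f ≡ 0 at y ∈ {9}; g ≡ 0 at y ∈ {7}; common: ∅.
  x = 6: f ≡ 0 at y ∈ {4}; g ≡ 0 at y ∈ {1}; common: ∅.
  x = 7: f ≡ 0 at y ∈ {10}; g ≡ 0 at y ∈ {6}; common: ∅.
  x = 8: f ≡ 0 at y ∈ {5}; g ≡ 0 at y ∈ {0}; common: ∅.
  x = 9: f ≡ 0 at y ∈ {0}; g ≡ 0 at y ∈ {5}; common: ∅.
  x = 10: f ≡ 0 at y ∈ {6}; g ≡ 0 at y ∈ {10}; common: ∅.
Collecting: common zeros = {(3, 8)}, so the count is 1.
Comparison with the Bézout bound: 1 ≤ 1 = deg(f)·deg(g), as expected for curves with no common component (the bound is attained).


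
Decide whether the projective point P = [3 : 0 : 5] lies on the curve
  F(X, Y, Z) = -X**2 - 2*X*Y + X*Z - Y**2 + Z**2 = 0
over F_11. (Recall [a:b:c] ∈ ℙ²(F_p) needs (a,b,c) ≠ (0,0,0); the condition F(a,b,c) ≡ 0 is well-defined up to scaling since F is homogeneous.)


F(3,0,5) ≡ 9 (mod 11); P is NOT on the curve.

Evaluate F(3, 0, 5) term-by-term (mod 11).
  -X**2 ↦ -1·9·1·1 = -9
  -2*X*Y ↦ -2·3·0·1 = 0
  X*Z ↦ 1·3·1·5 = 15
  -Y**2 ↦ -1·1·0·1 = 0
  Z**2 ↦ 1·1·1·25 = 25
Sum: F(3, 0, 5) = (-9) + (0) + (15) + (0) + (25) = 31.
Reducing mod 11: 31 ≡ 9 (mod 11).
Since F(a, b, c) ≡ 9 ≠ 0 (mod 11), P does NOT lie on the curve.


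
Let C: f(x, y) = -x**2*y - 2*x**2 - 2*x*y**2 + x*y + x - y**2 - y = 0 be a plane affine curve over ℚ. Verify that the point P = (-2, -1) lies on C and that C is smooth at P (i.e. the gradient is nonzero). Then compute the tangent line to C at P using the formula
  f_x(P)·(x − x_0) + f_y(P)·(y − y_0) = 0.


Tangent line at P: 2*x - 13*y - 9 = 0.

Step 1: f(-2, -1) = 0, so P lies on C.
Step 2: partial derivatives
  f_x(x, y) = -2*x*y - 4*x - 2*y**2 + y + 1, f_y(x, y) = -x**2 - 4*x*y + x - 2*y - 1.
  f_x(P) = 2, f_y(P) = -13 (gradient nonzero, so P is smooth).
Step 3: tangent line at P: 2·(x − -2) + -13·(y − -1) = 0.
Expanding: 2*x - 13*y - 9 = 0.


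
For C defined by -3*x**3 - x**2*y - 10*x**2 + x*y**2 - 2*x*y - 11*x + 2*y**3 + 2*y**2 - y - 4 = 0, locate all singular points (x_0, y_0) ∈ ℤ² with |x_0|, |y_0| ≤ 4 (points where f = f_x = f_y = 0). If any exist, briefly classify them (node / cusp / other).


Singular points: {(-1, 0)}; classification: node.

Compute partial derivatives:
  f_x = -9*x**2 - 2*x*y - 20*x + y**2 - 2*y - 11.
  f_y = -x**2 + 2*x*y - 2*x + 6*y**2 + 4*y - 1.
Scan x_0 ∈ {−4, ..., 4}. For each x_0, f_y(x_0, y) is a polynomial in y; find its integer roots y ∈ {−4, ..., 4}, then test f_x and f at those candidates.
  x = -4: f_y(-4, y) = 6*y**2 - 4*y - 9; no integer root y with |y| ≤ 4.
  x = -3: f_y(-3, y) = 6*y**2 - 2*y - 4; vanishes at y ∈ {1}. (-3, 1): f_x = -27 ≠ 0.
  x = -2: f_y(-2, y) = 6*y**2 - 1; no integer root y with |y| ≤ 4.
  x = -1: f_y(-1, y) = 6*y**2 + 2*y; vanishes at y ∈ {0}. (-1, 0): f_x = 0, f = 0 — SINGULAR.
  x = 0: f_y(0, y) = 6*y**2 + 4*y - 1; no integer root y with |y| ≤ 4.
  x = 1: f_y(1, y) = 6*y**2 + 6*y - 4; no integer root y with |y| ≤ 4.
  x = 2: f_y(2, y) = 6*y**2 + 8*y - 9; no integer root y with |y| ≤ 4.
  x = 3: f_y(3, y) = 6*y**2 + 10*y - 16; vanishes at y ∈ {1}. (3, 1): f_x = -159 ≠ 0.
  x = 4: f_y(4, y) = 6*y**2 + 12*y - 25; no integer root y with |y| ≤ 4.
Only singular point on the grid: (-1, 0).
Classify: substitute x = -1 + u, y = 0 + v and expand: f = -3*u**3 - u**2*v - u**2 + u*v**2 + 2*v**3 + v**2.
No constant or linear terms (consistent with a singular point). Quadratic part: -u**2 + v**2. Cubic part: -3*u**3 - u**2*v + u*v**2 + 2*v**3.
The quadratic part v**2 - u**2 = (v − u)(v + u) splits into two distinct linear factors, so there are two distinct tangent lines y − 0 = ±(x − -1) — this is a node (ordinary double point).
Classification: node.


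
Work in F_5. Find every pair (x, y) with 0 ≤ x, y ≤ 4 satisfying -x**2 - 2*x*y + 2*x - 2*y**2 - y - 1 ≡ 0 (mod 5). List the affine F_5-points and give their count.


Affine F_5-points: {(1, 0), (1, 1), (4, 1), (4, 2)}; count = 4.

For each of the 25 pairs (x, y) ∈ F_5², evaluate f(x, y) mod 5. Record the zeros.
  x = 0: [0↦4, 1↦1, 2↦4, 3↦3, 4↦3]  zeros at y ∈ ∅
  x = 1: [0↦0, 1↦0, 2↦1, 3↦3, 4↦1]  zeros at y ∈ {0, 1}
  x = 2: [0↦4, 1↦2, 2↦1, 3↦1, 4↦2]  zeros at y ∈ ∅
  x = 3: [0↦1, 1↦2, 2↦4, 3↦2, 4↦1]  zeros at y ∈ ∅
  x = 4: [0↦1, 1↦0, 2↦0, 3↦1, 4↦3]  zeros at y ∈ {1, 2}
Collecting zeros: affine points = {(1, 0), (1, 1), (4, 1), (4, 2)}.
Total count |C(F_5)_aff| = 4.


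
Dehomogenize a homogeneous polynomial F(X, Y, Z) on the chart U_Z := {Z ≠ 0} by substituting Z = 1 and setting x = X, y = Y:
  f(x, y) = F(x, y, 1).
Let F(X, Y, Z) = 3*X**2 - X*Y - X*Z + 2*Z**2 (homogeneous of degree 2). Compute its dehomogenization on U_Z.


f(x, y) = 3*x**2 - x*y - x + 2

On U_Z we set Z = 1. Each monomial c·X^i·Y^j·Z^k in F becomes c·x^i·y^j·1^k = c·x^i·y^j.
Substituting Z = 1: F(X, Y, 1) = 3*x**2 - x*y - x + 2.
Note: deg(f) ≤ deg(F) = 2; strict inequality happens when F is divisible by Z (lost terms).


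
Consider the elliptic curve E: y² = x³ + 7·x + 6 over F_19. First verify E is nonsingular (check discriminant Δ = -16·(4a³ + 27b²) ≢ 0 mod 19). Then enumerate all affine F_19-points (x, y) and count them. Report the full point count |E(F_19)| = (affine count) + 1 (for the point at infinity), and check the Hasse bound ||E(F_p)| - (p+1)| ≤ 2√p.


Affine points = {(0, 5), (0, 14), (2, 3), (2, 16), (3, 4), (3, 15), (6, 6), (6, 13), (8, 2), (8, 17), (9, 0), (14, 6), (14, 13), (15, 3), (15, 16), (18, 6), (18, 13)}; affine count = 17; |E(F_19)| = 18.

Discriminant check: Δ ∝ 4a³ + 27b² = 4·7³ + 27·6² = 4·343 + 27·36 ≡ 7 (mod 19). Nonzero ⇒ E is nonsingular.
For each x ∈ F_19, compute rhs = x³ + 7·x + 6 mod 19, then count y ∈ F_19 with y² ≡ rhs.
  x = 0: rhs = 6, matching y values: 5, 14 (2 points).
  x = 1: rhs = 14, matching y values: none (0 points).
  x = 2: rhs = 9, matching y values: 3, 16 (2 points).
  x = 3: rhs = 16, matching y values: 4, 15 (2 points).
  x = 4: rhs = 3, matching y values: none (0 points).
  x = 5: rhs = 14, matching y values: none (0 points).
  x = 6: rhs = 17, matching y values: 6, 13 (2 points).
  x = 7: rhs = 18, matching y values: none (0 points).
  x = 8: rhs = 4, matching y values: 2, 17 (2 points).
  x = 9: rhs = 0, matching y values: 0 (1 points).
  x = 10: rhs = 12, matching y values: none (0 points).
  x = 11: rhs = 8, matching y values: none (0 points).
  x = 12: rhs = 13, matching y values: none (0 points).
  x = 13: rhs = 14, matching y values: none (0 points).
  x = 14: rhs = 17, matching y values: 6, 13 (2 points).
  x = 15: rhs = 9, matching y values: 3, 16 (2 points).
  x = 16: rhs = 15, matching y values: none (0 points).
  x = 17: rhs = 3, matching y values: none (0 points).
  x = 18: rhs = 17, matching y values: 6, 13 (2 points).
Total affine count: 17.
Full point count |E(F_19)| = 17 + 1 = 18.
Hasse bound: |18 − (19+1)| = |-2| = 2 ≤ 2√19 ≈ 8.7178 ✓.


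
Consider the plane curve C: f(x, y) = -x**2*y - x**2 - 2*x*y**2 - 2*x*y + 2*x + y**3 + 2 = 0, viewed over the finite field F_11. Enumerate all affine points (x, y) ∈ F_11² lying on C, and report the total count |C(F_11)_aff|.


Affine F_11-points: {(0, 4), (1, 8), (2, 2), (4, 8), (5, 10), (6, 0), (7, 0), (10, 4)}; count = 8.

For each of the 121 pairs (x, y) ∈ F_11², evaluate f(x, y) mod 11. Record the zeros.
  x = 0: [0↦2, 1↦3, 2↦10, 3↦7, 4↦0, 5↦6, 6↦9, 7↦4, 8↦8, 9↦5, 10↦1]  zeros at y ∈ {4}
  x = 1: [0↦3, 1↦10, 2↦8, 3↦3, 4↦1, 5↦8, 6↦8, 7↦7, 8↦0, 9↦4, 10↦3]  zeros at y ∈ {8}
  x = 2: [0↦2, 1↦2, 2↦0, 3↦2, 4↦3, 5↦9, 6↦4, 7↦5, 8↦7, 9↦5, 10↦5]  zeros at y ∈ {2}
  x = 3: [0↦10, 1↦1, 2↦8, 3↦4, 4↦6, 5↦9, 6↦8, 7↦9, 8↦7, 9↦8, 10↦7]  zeros at y ∈ ∅
  x = 4: [0↦5, 1↦7, 2↦10, 3↦9, 4↦10, 5↦8, 6↦9, 7↦8, 8↦0, 9↦2, 10↦9]  zeros at y ∈ {8}
  x = 5: [0↦9, 1↦9, 2↦6, 3↦6, 4↦4, 5↦6, 6↦7, 7↦2, 8↦8, 9↦9, 10↦0]  zeros at y ∈ {10}
  x = 6: [0↦0, 1↦7, 2↦7, 3↦6, 4↦10, 5↦3, 6↦2, 7↦2, 8↦9, 9↦7, 10↦2]  zeros at y ∈ {0}
  x = 7: [0↦0, 1↦1, 2↦2, 3↦9, 4↦6, 5↦10, 6↦5, 7↦8, 8↦3, 9↦7, 10↦4]  zeros at y ∈ {0}
  x = 8: [0↦9, 1↦2, 2↦2, 3↦4, 4↦3, 5↦5, 6↦5, 7↦9, 8↦1, 9↦9, 10↦6]  zeros at y ∈ ∅
  x = 9: [0↦5, 1↦10, 2↦7, 3↦2, 4↦1, 5↦10, 6↦2, 7↦5, 8↦3, 9↦2, 10↦8]  zeros at y ∈ ∅
  x = 10: [0↦10, 1↦3, 2↦6, 3↦3, 4↦0, 5↦3, 6↦7, 7↦7, 8↦9, 9↦8, 10↦10]  zeros at y ∈ {4}
Collecting zeros: affine points = {(0, 4), (1, 8), (2, 2), (4, 8), (5, 10), (6, 0), (7, 0), (10, 4)}.
Total count |C(F_11)_aff| = 8.


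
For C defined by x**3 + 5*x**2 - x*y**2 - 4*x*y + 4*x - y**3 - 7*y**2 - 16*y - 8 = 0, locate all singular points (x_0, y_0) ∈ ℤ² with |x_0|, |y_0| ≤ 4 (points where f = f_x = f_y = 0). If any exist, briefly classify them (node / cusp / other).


Singular points: {(-2, -2)}; classification: node.

Compute partial derivatives:
  f_x = 3*x**2 + 10*x - y**2 - 4*y + 4.
  f_y = -2*x*y - 4*x - 3*y**2 - 14*y - 16.
Scan x_0 ∈ {−4, ..., 4}. For each x_0, f_y(x_0, y) is a polynomial in y; find its integer roots y ∈ {−4, ..., 4}, then test f_x and f at those candidates.
  x = -4: f_y(-4, y) = -3*y**2 - 6*y; vanishes at y ∈ {-2, 0}. (-4, -2): f_x = 16 ≠ 0; (-4, 0): f_x = 12 ≠ 0.
  x = -3: f_y(-3, y) = -3*y**2 - 8*y - 4; vanishes at y ∈ {-2}. (-3, -2): f_x = 5 ≠ 0.
  x = -2: f_y(-2, y) = -3*y**2 - 10*y - 8; vanishes at y ∈ {-2}. (-2, -2): f_x = 0, f = 0 — SINGULAR.
  x = -1: f_y(-1, y) = -3*y**2 - 12*y - 12; vanishes at y ∈ {-2}. (-1, -2): f_x = 1 ≠ 0.
  x = 0: f_y(0, y) = -3*y**2 - 14*y - 16; vanishes at y ∈ {-2}. (0, -2): f_x = 8 ≠ 0.
  x = 1: f_y(1, y) = -3*y**2 - 16*y - 20; vanishes at y ∈ {-2}. (1, -2): f_x = 21 ≠ 0.
  x = 2: f_y(2, y) = -3*y**2 - 18*y - 24; vanishes at y ∈ {-4, -2}. (2, -4): f_x = 36 ≠ 0; (2, -2): f_x = 40 ≠ 0.
  x = 3: f_y(3, y) = -3*y**2 - 20*y - 28; vanishes at y ∈ {-2}. (3, -2): f_x = 65 ≠ 0.
  x = 4: f_y(4, y) = -3*y**2 - 22*y - 32; vanishes at y ∈ {-2}. (4, -2): f_x = 96 ≠ 0.
Only singular point on the grid: (-2, -2).
Classify: substitute x = -2 + u, y = -2 + v and expand: f = u**3 - u**2 - u*v**2 - v**3 + v**2.
No constant or linear terms (consistent with a singular point). Quadratic part: -u**2 + v**2. Cubic part: u**3 - u*v**2 - v**3.
The quadratic part v**2 - u**2 = (v − u)(v + u) splits into two distinct linear factors, so there are two distinct tangent lines y − -2 = ±(x − -2) — this is a node (ordinary double point).
Classification: node.


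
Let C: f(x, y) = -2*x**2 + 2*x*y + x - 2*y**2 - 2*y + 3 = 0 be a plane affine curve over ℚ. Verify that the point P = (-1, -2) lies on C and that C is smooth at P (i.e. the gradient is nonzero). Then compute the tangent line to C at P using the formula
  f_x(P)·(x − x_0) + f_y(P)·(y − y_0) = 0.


Tangent line at P: x + 4*y + 9 = 0.

Step 1: f(-1, -2) = 0, so P lies on C.
Step 2: partial derivatives
  f_x(x, y) = -4*x + 2*y + 1, f_y(x, y) = 2*x - 4*y - 2.
  f_x(P) = 1, f_y(P) = 4 (gradient nonzero, so P is smooth).
Step 3: tangent line at P: 1·(x − -1) + 4·(y − -2) = 0.
Expanding: x + 4*y + 9 = 0.


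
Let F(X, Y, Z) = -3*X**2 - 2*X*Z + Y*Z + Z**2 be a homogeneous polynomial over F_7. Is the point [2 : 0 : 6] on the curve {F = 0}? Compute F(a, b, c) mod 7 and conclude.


F(2,0,6) ≡ 0 (mod 7); P is on the curve.

Evaluate F(2, 0, 6) term-by-term (mod 7).
  -3*X**2 ↦ -3·4·1·1 = -12
  -2*X*Z ↦ -2·2·1·6 = -24
  Y*Z ↦ 1·1·0·6 = 0
  Z**2 ↦ 1·1·1·36 = 36
Sum: F(2, 0, 6) = (-12) + (-24) + (0) + (36) = 0.
Reducing mod 7: 0 ≡ 0 (mod 7).
Since F(a, b, c) ≡ 0 (mod 7), P lies on the curve.


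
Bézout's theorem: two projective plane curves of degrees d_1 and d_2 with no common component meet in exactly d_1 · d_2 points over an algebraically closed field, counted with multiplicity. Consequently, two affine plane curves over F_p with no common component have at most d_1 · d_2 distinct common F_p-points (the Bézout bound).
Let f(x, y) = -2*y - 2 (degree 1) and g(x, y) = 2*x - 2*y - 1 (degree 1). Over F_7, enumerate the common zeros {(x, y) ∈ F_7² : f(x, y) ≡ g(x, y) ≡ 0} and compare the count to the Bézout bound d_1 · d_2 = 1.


Common zeros: {(3, 6)}; count = 1; Bézout bound = 1.

deg(f) = 1, deg(g) = 1, so Bézout bound = 1.
Scan x ∈ F_7. For each x, list the y ∈ F_7 with f(x, y) ≡ 0 and those with g(x, y) ≡ 0 (mod 7); the common zeros in that column are the intersection.
  x = 0: f ≡ 0 at y ∈ {6}; g ≡ 0 at y ∈ {3}; common: ∅.
  x = 1: f ≡ 0 at y ∈ {6}; g ≡ 0 at y ∈ {4}; common: ∅.
  x = 2: f ≡ 0 at y ∈ {6}; g ≡ 0 at y ∈ {5}; common: ∅.
  x = 3: f ≡ 0 at y ∈ {6}; g ≡ 0 at y ∈ {6}; common: {6}.
  x = 4: f ≡ 0 at y ∈ {6}; g ≡ 0 at y ∈ {0}; common: ∅.
  x = 5: f ≡ 0 at y ∈ {6}; g ≡ 0 at y ∈ {1}; common: ∅.
  x = 6: f ≡ 0 at y ∈ {6}; g ≡ 0 at y ∈ {2}; common: ∅.
Collecting: common zeros = {(3, 6)}, so the count is 1.
Comparison with the Bézout bound: 1 ≤ 1 = deg(f)·deg(g), as expected for curves with no common component (the bound is attained).


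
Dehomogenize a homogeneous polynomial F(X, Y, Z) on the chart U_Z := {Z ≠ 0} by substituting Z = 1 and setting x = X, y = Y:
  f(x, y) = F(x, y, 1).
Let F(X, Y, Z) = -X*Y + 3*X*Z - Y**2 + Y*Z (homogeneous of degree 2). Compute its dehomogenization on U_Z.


f(x, y) = -x*y + 3*x - y**2 + y

On U_Z we set Z = 1. Each monomial c·X^i·Y^j·Z^k in F becomes c·x^i·y^j·1^k = c·x^i·y^j.
Substituting Z = 1: F(X, Y, 1) = -x*y + 3*x - y**2 + y.
Note: deg(f) ≤ deg(F) = 2; strict inequality happens when F is divisible by Z (lost terms).


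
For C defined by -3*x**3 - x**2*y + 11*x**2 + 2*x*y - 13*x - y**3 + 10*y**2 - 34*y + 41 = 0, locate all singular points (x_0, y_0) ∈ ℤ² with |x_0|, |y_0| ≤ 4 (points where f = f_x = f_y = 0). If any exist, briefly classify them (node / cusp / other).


Singular points: {(1, 3)}; classification: node.

Compute partial derivatives:
  f_x = -9*x**2 - 2*x*y + 22*x + 2*y - 13.
  f_y = -x**2 + 2*x - 3*y**2 + 20*y - 34.
Scan x_0 ∈ {−4, ..., 4}. For each x_0, f_y(x_0, y) is a polynomial in y; find its integer roots y ∈ {−4, ..., 4}, then test f_x and f at those candidates.
  x = -4: f_y(-4, y) = -3*y**2 + 20*y - 58; no integer root y with |y| ≤ 4.
  x = -3: f_y(-3, y) = -3*y**2 + 20*y - 49; no integer root y with |y| ≤ 4.
  x = -2: f_y(-2, y) = -3*y**2 + 20*y - 42; no integer root y with |y| ≤ 4.
  x = -1: f_y(-1, y) = -3*y**2 + 20*y - 37; no integer root y with |y| ≤ 4.
  x = 0: f_y(0, y) = -3*y**2 + 20*y - 34; no integer root y with |y| ≤ 4.
  x = 1: f_y(1, y) = -3*y**2 + 20*y - 33; vanishes at y ∈ {3}. (1, 3): f_x = 0, f = 0 — SINGULAR.
  x = 2: f_y(2, y) = -3*y**2 + 20*y - 34; no integer root y with |y| ≤ 4.
  x = 3: f_y(3, y) = -3*y**2 + 20*y - 37; no integer root y with |y| ≤ 4.
  x = 4: f_y(4, y) = -3*y**2 + 20*y - 42; no integer root y with |y| ≤ 4.
Only singular point on the grid: (1, 3).
Classify: substitute x = 1 + u, y = 3 + v and expand: f = -3*u**3 - u**2*v - u**2 - v**3 + v**2.
No constant or linear terms (consistent with a singular point). Quadratic part: -u**2 + v**2. Cubic part: -3*u**3 - u**2*v - v**3.
The quadratic part v**2 - u**2 = (v − u)(v + u) splits into two distinct linear factors, so there are two distinct tangent lines y − 3 = ±(x − 1) — this is a node (ordinary double point).
Classification: node.


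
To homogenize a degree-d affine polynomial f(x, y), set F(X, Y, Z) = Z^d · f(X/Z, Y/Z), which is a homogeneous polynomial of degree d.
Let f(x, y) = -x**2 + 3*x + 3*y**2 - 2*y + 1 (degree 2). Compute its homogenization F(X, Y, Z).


F(X, Y, Z) = -X**2 + 3*X*Z + 3*Y**2 - 2*Y*Z + Z**2

deg(f) = 2.
Substitute x = X/Z, y = Y/Z into f, then multiply by Z^2.
  monomial -1·x^2·y^0 ↦ -1·X^2·Y^0·Z^0.
  monomial 3·x^1·y^0 ↦ 3·X^1·Y^0·Z^1.
  monomial 3·x^0·y^2 ↦ 3·X^0·Y^2·Z^0.
  monomial -2·x^0·y^1 ↦ -2·X^0·Y^1·Z^1.
  monomial 1·x^0·y^0 ↦ 1·X^0·Y^0·Z^2.
Collecting: F(X, Y, Z) = -X**2 + 3*X*Z + 3*Y**2 - 2*Y*Z + Z**2.


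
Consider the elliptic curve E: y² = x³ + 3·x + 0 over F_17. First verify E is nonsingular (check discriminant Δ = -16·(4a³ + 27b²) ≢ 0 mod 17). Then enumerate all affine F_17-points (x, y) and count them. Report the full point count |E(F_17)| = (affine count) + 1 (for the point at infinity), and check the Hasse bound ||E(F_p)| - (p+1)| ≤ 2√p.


Affine points = {(0, 0), (1, 2), (1, 15), (3, 6), (3, 11), (4, 5), (4, 12), (5, 2), (5, 15), (6, 8), (6, 9), (8, 3), (8, 14), (9, 5), (9, 12), (11, 2), (11, 15), (12, 8), (12, 9), (13, 3), (13, 14), (14, 7), (14, 10), (16, 8), (16, 9)}; affine count = 25; |E(F_17)| = 26.

Discriminant check: Δ ∝ 4a³ + 27b² = 4·3³ + 27·0² = 4·27 + 27·0 ≡ 6 (mod 17). Nonzero ⇒ E is nonsingular.
For each x ∈ F_17, compute rhs = x³ + 3·x + 0 mod 17, then count y ∈ F_17 with y² ≡ rhs.
  x = 0: rhs = 0, matching y values: 0 (1 points).
  x = 1: rhs = 4, matching y values: 2, 15 (2 points).
  x = 2: rhs = 14, matching y values: none (0 points).
  x = 3: rhs = 2, matching y values: 6, 11 (2 points).
  x = 4: rhs = 8, matching y values: 5, 12 (2 points).
  x = 5: rhs = 4, matching y values: 2, 15 (2 points).
  x = 6: rhs = 13, matching y values: 8, 9 (2 points).
  x = 7: rhs = 7, matching y values: none (0 points).
  x = 8: rhs = 9, matching y values: 3, 14 (2 points).
  x = 9: rhs = 8, matching y values: 5, 12 (2 points).
  x = 10: rhs = 10, matching y values: none (0 points).
  x = 11: rhs = 4, matching y values: 2, 15 (2 points).
  x = 12: rhs = 13, matching y values: 8, 9 (2 points).
  x = 13: rhs = 9, matching y values: 3, 14 (2 points).
  x = 14: rhs = 15, matching y values: 7, 10 (2 points).
  x = 15: rhs = 3, matching y values: none (0 points).
  x = 16: rhs = 13, matching y values: 8, 9 (2 points).
Total affine count: 25.
Full point count |E(F_17)| = 25 + 1 = 26.
Hasse bound: |26 − (17+1)| = |8| = 8 ≤ 2√17 ≈ 8.2462 ✓.


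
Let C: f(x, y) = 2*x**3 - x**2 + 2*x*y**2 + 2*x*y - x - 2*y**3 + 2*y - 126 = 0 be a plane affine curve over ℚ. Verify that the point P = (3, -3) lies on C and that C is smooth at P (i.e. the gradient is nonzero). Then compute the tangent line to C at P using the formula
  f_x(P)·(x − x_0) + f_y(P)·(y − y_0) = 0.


Tangent line at P: 59*x - 82*y - 423 = 0.

Step 1: f(3, -3) = 0, so P lies on C.
Step 2: partial derivatives
  f_x(x, y) = 6*x**2 - 2*x + 2*y**2 + 2*y - 1, f_y(x, y) = 4*x*y + 2*x - 6*y**2 + 2.
  f_x(P) = 59, f_y(P) = -82 (gradient nonzero, so P is smooth).
Step 3: tangent line at P: 59·(x − 3) + -82·(y − -3) = 0.
Expanding: 59*x - 82*y - 423 = 0.


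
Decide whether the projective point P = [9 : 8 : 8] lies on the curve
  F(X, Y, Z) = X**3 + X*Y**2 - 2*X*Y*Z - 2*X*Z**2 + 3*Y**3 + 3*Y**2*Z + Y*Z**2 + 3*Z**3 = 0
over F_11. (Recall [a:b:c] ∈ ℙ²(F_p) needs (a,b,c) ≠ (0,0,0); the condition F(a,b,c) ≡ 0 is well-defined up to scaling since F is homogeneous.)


F(9,8,8) ≡ 7 (mod 11); P is NOT on the curve.

Evaluate F(9, 8, 8) term-by-term (mod 11).
  X**3 ↦ 1·729·1·1 = 729
  X*Y**2 ↦ 1·9·64·1 = 576
  -2*X*Y*Z ↦ -2·9·8·8 = -1152
  -2*X*Z**2 ↦ -2·9·1·64 = -1152
  3*Y**3 ↦ 3·1·512·1 = 1536
  3*Y**2*Z ↦ 3·1·64·8 = 1536
  Y*Z**2 ↦ 1·1·8·64 = 512
  3*Z**3 ↦ 3·1·1·512 = 1536
Sum: F(9, 8, 8) = (729) + (576) + (-1152) + (-1152) + (1536) + (1536) + (512) + (1536) = 4121.
Reducing mod 11: 4121 ≡ 7 (mod 11).
Since F(a, b, c) ≡ 7 ≠ 0 (mod 11), P does NOT lie on the curve.


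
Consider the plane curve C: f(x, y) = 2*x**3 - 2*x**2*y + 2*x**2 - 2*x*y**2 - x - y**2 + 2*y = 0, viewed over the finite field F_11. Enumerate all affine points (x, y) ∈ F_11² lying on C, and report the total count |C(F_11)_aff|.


Affine F_11-points: {(0, 0), (0, 2), (1, 1), (1, 10), (2, 0), (2, 1), (4, 7), (4, 8), (5, 5), (7, 10), (8, 0), (8, 1), (9, 6), (9, 7)}; count = 14.

For each of the 121 pairs (x, y) ∈ F_11², evaluate f(x, y) mod 11. Record the zeros.
  x = 0: [0↦0, 1↦1, 2↦0, 3↦8, 4↦3, 5↦7, 6↦9, 7↦9, 8↦7, 9↦3, 10↦8]  zeros at y ∈ {0, 2}
  x = 1: [0↦3, 1↦0, 2↦2, 3↦9, 4↦10, 5↦5, 6↦5, 7↦10, 8↦9, 9↦2, 10↦0]  zeros at y ∈ {1, 10}
  x = 2: [0↦0, 1↦0, 2↦1, 3↦3, 4↦6, 5↦10, 6↦4, 7↦10, 8↦6, 9↦3, 10↦1]  zeros at y ∈ {0, 1}
  x = 3: [0↦3, 1↦2, 2↦9, 3↦2, 4↦3, 5↦1, 6↦7, 7↦10, 8↦10, 9↦7, 10↦1]  zeros at y ∈ ∅
  x = 4: [0↦2, 1↦7, 2↦5, 3↦7, 4↦2, 5↦1, 6↦4, 7↦0, 8↦0, 9↦4, 10↦1]  zeros at y ∈ {7, 8}
  x = 5: [0↦9, 1↦5, 2↦1, 3↦8, 4↦4, 5↦0, 6↦7, 7↦3, 8↦10, 9↦6, 10↦2]  zeros at y ∈ {5}
  x = 6: [0↦3, 1↦8, 2↦9, 3↦6, 4↦10, 5↦10, 6↦6, 7↦9, 8↦8, 9↦3, 10↦5]  zeros at y ∈ ∅
  x = 7: [0↦7, 1↦6, 2↦8, 3↦2, 4↦10, 5↦10, 6↦2, 7↦8, 8↦6, 9↦7, 10↦0]  zeros at y ∈ {10}
  x = 8: [0↦0, 1↦0, 2↦10, 3↦8, 4↦5, 5↦1, 6↦7, 7↦1, 8↦5, 9↦8, 10↦10]  zeros at y ∈ {0, 1}
  x = 9: [0↦5, 1↦2, 2↦5, 3↦3, 4↦7, 5↦6, 6↦0, 7↦0, 8↦6, 9↦7, 10↦3]  zeros at y ∈ {6, 7}
  x = 10: [0↦1, 1↦2, 2↦5, 3↦10, 4↦6, 5↦4, 6↦4, 7↦6, 8↦10, 9↦5, 10↦2]  zeros at y ∈ ∅
Collecting zeros: affine points = {(0, 0), (0, 2), (1, 1), (1, 10), (2, 0), (2, 1), (4, 7), (4, 8), (5, 5), (7, 10), (8, 0), (8, 1), (9, 6), (9, 7)}.
Total count |C(F_11)_aff| = 14.
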